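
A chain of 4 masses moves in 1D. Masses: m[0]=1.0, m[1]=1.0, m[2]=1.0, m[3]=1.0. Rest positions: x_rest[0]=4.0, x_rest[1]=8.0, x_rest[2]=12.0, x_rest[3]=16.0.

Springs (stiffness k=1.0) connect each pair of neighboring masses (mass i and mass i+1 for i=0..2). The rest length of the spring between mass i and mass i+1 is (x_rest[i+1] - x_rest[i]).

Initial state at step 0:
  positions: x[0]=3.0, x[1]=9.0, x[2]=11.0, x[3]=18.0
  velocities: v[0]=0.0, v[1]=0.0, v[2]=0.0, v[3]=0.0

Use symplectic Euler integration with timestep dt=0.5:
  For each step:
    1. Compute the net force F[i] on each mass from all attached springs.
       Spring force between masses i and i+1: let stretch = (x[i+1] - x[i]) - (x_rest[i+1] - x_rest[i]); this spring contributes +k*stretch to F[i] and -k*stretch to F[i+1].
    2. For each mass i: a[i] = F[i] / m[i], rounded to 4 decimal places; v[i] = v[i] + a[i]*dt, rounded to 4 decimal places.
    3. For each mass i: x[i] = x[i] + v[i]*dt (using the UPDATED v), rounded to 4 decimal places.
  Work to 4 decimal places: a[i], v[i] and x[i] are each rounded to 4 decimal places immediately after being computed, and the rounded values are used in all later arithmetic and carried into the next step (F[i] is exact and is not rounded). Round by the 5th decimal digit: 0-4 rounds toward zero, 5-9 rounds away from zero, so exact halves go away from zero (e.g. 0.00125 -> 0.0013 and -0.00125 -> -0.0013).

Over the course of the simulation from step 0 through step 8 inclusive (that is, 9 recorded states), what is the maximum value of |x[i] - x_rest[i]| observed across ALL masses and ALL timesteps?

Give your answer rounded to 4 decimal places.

Step 0: x=[3.0000 9.0000 11.0000 18.0000] v=[0.0000 0.0000 0.0000 0.0000]
Step 1: x=[3.5000 8.0000 12.2500 17.2500] v=[1.0000 -2.0000 2.5000 -1.5000]
Step 2: x=[4.1250 6.9375 13.6875 16.2500] v=[1.2500 -2.1250 2.8750 -2.0000]
Step 3: x=[4.4532 6.8594 14.0782 15.6094] v=[0.6563 -0.1563 0.7813 -1.2813]
Step 4: x=[4.3829 7.9844 13.0470 15.5860] v=[-0.1406 2.2500 -2.0625 -0.0469]
Step 5: x=[4.2130 9.4747 11.3849 15.9278] v=[-0.3399 2.9806 -3.3243 0.6836]
Step 6: x=[4.3585 10.1272 10.3809 16.1339] v=[0.2910 1.3049 -2.0080 0.4122]
Step 7: x=[4.9462 9.4009 10.7518 15.9018] v=[1.1754 -1.4526 0.7417 -0.4643]
Step 8: x=[5.6476 7.8987 12.0725 15.3822] v=[1.4028 -3.0045 2.6413 -1.0393]
Max displacement = 2.1272

Answer: 2.1272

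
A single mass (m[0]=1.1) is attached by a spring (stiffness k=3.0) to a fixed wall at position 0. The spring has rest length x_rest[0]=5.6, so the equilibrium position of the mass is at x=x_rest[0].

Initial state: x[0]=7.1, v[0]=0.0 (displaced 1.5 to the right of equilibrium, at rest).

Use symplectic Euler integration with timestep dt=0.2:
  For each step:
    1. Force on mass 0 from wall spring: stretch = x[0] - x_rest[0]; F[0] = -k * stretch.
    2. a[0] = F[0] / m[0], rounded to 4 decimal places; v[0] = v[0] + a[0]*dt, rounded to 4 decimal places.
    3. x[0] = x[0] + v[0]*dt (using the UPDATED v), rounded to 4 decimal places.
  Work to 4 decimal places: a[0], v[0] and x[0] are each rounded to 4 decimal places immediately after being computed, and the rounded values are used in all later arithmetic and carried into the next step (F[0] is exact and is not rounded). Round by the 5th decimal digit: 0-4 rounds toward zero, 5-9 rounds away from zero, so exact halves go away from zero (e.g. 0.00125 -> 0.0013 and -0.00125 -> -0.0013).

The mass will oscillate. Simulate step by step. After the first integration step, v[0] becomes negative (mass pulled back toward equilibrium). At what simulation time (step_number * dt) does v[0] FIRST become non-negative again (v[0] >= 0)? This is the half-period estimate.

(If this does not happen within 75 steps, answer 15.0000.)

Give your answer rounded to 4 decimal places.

Answer: 2.0000

Derivation:
Step 0: x=[7.1000] v=[0.0000]
Step 1: x=[6.9364] v=[-0.8182]
Step 2: x=[6.6270] v=[-1.5471]
Step 3: x=[6.2055] v=[-2.1073]
Step 4: x=[5.7180] v=[-2.4376]
Step 5: x=[5.2176] v=[-2.5020]
Step 6: x=[4.7589] v=[-2.2934]
Step 7: x=[4.3920] v=[-1.8346]
Step 8: x=[4.1569] v=[-1.1757]
Step 9: x=[4.0792] v=[-0.3886]
Step 10: x=[4.1674] v=[0.4409]
First v>=0 after going negative at step 10, time=2.0000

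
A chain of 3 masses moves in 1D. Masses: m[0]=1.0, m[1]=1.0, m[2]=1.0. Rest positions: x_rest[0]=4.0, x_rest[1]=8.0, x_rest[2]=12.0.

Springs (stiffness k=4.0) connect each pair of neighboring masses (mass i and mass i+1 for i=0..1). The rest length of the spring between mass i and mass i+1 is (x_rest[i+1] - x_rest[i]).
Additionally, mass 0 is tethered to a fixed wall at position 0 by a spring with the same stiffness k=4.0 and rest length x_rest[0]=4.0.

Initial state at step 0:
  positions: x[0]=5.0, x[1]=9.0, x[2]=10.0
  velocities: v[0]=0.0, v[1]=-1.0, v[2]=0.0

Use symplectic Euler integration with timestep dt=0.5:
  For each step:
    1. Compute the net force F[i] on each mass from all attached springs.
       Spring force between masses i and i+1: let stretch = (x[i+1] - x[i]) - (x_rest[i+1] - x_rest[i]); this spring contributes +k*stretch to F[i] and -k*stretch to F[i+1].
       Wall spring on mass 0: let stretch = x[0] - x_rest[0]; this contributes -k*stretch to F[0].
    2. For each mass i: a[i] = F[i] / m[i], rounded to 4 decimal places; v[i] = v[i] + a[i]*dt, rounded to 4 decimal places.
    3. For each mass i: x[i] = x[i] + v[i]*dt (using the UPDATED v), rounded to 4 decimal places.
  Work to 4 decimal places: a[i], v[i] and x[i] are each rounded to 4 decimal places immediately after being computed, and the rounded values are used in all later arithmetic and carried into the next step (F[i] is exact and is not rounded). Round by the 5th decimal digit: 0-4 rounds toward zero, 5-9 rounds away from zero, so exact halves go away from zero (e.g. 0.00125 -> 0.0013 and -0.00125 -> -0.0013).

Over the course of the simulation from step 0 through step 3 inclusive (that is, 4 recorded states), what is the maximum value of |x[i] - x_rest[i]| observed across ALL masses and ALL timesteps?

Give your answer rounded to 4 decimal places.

Answer: 3.5000

Derivation:
Step 0: x=[5.0000 9.0000 10.0000] v=[0.0000 -1.0000 0.0000]
Step 1: x=[4.0000 5.5000 13.0000] v=[-2.0000 -7.0000 6.0000]
Step 2: x=[0.5000 8.0000 12.5000] v=[-7.0000 5.0000 -1.0000]
Step 3: x=[4.0000 7.5000 11.5000] v=[7.0000 -1.0000 -2.0000]
Max displacement = 3.5000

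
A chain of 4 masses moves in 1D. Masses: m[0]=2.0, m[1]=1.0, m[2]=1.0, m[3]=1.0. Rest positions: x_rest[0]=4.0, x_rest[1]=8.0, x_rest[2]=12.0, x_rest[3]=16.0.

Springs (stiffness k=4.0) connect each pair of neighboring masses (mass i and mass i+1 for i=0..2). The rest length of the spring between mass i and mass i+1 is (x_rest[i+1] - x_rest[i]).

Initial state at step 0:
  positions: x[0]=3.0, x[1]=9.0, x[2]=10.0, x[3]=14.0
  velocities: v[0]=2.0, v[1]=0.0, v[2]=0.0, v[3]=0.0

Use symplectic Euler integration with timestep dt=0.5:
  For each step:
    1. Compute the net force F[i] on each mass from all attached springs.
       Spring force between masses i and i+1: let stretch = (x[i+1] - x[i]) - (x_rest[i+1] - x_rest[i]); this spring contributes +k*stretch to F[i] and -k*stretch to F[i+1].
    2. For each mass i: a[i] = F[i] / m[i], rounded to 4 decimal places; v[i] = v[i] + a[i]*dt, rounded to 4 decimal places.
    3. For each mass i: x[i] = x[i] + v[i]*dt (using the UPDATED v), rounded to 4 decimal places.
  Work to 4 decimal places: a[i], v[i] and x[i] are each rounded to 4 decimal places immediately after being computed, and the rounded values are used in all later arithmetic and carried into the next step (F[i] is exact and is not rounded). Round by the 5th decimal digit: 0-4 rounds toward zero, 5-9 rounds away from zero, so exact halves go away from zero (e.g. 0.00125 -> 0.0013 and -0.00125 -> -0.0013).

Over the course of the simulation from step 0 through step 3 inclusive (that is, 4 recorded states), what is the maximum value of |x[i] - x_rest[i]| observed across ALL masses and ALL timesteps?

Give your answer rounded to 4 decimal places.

Answer: 4.0000

Derivation:
Step 0: x=[3.0000 9.0000 10.0000 14.0000] v=[2.0000 0.0000 0.0000 0.0000]
Step 1: x=[5.0000 4.0000 13.0000 14.0000] v=[4.0000 -10.0000 6.0000 0.0000]
Step 2: x=[4.5000 9.0000 8.0000 17.0000] v=[-1.0000 10.0000 -10.0000 6.0000]
Step 3: x=[4.2500 8.5000 13.0000 15.0000] v=[-0.5000 -1.0000 10.0000 -4.0000]
Max displacement = 4.0000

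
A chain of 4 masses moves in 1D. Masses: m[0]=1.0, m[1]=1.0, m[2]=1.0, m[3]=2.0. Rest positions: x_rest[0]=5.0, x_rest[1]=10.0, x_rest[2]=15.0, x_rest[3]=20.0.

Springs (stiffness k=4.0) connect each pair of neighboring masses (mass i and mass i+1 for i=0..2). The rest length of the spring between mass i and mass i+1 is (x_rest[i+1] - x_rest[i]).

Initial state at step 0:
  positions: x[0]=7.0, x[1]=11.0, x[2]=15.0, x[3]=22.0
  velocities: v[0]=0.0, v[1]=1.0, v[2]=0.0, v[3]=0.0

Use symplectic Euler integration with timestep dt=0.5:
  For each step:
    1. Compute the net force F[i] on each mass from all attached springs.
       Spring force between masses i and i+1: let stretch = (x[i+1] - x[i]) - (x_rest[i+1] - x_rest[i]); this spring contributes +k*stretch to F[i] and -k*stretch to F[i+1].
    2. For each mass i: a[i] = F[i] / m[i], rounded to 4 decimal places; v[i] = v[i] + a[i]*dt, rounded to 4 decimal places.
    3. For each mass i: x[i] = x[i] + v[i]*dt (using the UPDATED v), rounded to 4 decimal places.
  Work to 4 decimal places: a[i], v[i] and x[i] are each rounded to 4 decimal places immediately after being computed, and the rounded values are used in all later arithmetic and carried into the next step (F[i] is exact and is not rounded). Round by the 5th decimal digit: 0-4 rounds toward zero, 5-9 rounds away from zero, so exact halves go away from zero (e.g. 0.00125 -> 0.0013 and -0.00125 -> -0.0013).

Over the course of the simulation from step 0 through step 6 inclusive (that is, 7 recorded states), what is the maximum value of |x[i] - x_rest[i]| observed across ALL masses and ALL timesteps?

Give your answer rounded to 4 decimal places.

Answer: 3.8125

Derivation:
Step 0: x=[7.0000 11.0000 15.0000 22.0000] v=[0.0000 1.0000 0.0000 0.0000]
Step 1: x=[6.0000 11.5000 18.0000 21.0000] v=[-2.0000 1.0000 6.0000 -2.0000]
Step 2: x=[5.5000 13.0000 17.5000 21.0000] v=[-1.0000 3.0000 -1.0000 0.0000]
Step 3: x=[7.5000 11.5000 16.0000 21.7500] v=[4.0000 -3.0000 -3.0000 1.5000]
Step 4: x=[8.5000 10.5000 15.7500 22.1250] v=[2.0000 -2.0000 -0.5000 0.7500]
Step 5: x=[6.5000 12.7500 16.6250 21.8125] v=[-4.0000 4.5000 1.7500 -0.6250]
Step 6: x=[5.7500 12.6250 18.8125 21.4063] v=[-1.5000 -0.2500 4.3750 -0.8125]
Max displacement = 3.8125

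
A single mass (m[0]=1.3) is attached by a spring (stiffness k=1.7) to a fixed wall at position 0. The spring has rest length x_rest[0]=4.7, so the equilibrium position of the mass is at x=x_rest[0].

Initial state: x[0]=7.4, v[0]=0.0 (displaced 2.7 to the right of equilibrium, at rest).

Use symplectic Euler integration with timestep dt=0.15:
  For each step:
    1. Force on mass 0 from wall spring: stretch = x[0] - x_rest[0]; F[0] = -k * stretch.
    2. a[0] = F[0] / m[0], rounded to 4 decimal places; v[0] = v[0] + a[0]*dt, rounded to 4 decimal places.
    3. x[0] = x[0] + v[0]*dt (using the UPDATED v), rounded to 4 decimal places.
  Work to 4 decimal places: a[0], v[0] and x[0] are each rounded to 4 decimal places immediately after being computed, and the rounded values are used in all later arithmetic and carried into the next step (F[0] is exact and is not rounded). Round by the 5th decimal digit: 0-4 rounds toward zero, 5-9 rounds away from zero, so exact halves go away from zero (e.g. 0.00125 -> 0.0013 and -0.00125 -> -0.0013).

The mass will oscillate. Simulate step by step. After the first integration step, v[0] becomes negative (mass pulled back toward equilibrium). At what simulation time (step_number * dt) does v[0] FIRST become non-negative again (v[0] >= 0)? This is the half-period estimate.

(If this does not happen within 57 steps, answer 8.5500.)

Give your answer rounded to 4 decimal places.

Answer: 2.8500

Derivation:
Step 0: x=[7.4000] v=[0.0000]
Step 1: x=[7.3206] v=[-0.5296]
Step 2: x=[7.1641] v=[-1.0436]
Step 3: x=[6.9351] v=[-1.5269]
Step 4: x=[6.6403] v=[-1.9653]
Step 5: x=[6.2884] v=[-2.3459]
Step 6: x=[5.8898] v=[-2.6575]
Step 7: x=[5.4562] v=[-2.8909]
Step 8: x=[5.0003] v=[-3.0392]
Step 9: x=[4.5356] v=[-3.0981]
Step 10: x=[4.0757] v=[-3.0659]
Step 11: x=[3.6342] v=[-2.9434]
Step 12: x=[3.2241] v=[-2.7343]
Step 13: x=[2.8574] v=[-2.4448]
Step 14: x=[2.5449] v=[-2.0834]
Step 15: x=[2.2958] v=[-1.6607]
Step 16: x=[2.1174] v=[-1.1891]
Step 17: x=[2.0150] v=[-0.6825]
Step 18: x=[1.9916] v=[-0.1558]
Step 19: x=[2.0479] v=[0.3755]
First v>=0 after going negative at step 19, time=2.8500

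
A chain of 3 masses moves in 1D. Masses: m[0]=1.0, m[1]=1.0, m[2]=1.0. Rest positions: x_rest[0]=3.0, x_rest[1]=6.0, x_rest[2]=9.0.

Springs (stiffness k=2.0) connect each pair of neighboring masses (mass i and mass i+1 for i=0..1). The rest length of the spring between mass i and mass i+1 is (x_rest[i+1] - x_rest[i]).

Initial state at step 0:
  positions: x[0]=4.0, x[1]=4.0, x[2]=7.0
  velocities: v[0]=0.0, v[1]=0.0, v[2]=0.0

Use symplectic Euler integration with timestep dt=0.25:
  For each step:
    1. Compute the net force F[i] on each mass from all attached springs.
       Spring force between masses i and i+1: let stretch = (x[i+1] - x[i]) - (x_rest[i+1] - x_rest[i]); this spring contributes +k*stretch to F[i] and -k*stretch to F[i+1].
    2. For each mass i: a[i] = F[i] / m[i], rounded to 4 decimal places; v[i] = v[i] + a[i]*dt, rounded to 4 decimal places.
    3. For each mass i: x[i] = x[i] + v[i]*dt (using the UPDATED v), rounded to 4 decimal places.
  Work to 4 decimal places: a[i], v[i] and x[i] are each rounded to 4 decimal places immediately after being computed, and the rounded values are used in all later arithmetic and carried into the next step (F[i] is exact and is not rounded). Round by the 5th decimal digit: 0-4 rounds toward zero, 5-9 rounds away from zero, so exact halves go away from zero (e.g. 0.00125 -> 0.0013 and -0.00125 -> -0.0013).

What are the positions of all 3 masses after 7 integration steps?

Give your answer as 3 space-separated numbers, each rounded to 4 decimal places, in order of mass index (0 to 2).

Step 0: x=[4.0000 4.0000 7.0000] v=[0.0000 0.0000 0.0000]
Step 1: x=[3.6250 4.3750 7.0000] v=[-1.5000 1.5000 0.0000]
Step 2: x=[2.9688 4.9844 7.0469] v=[-2.6250 2.4375 0.1875]
Step 3: x=[2.1895 5.5997 7.2110] v=[-3.1172 2.4610 0.6563]
Step 4: x=[1.4615 5.9901 7.5487] v=[-2.9121 1.5616 1.3507]
Step 5: x=[0.9246 6.0093 8.0666] v=[-2.1478 0.0766 2.0714]
Step 6: x=[0.6482 5.6500 8.7023] v=[-1.1055 -1.4371 2.5428]
Step 7: x=[0.6221 5.0470 9.3315] v=[-0.1046 -2.4119 2.5167]

Answer: 0.6221 5.0470 9.3315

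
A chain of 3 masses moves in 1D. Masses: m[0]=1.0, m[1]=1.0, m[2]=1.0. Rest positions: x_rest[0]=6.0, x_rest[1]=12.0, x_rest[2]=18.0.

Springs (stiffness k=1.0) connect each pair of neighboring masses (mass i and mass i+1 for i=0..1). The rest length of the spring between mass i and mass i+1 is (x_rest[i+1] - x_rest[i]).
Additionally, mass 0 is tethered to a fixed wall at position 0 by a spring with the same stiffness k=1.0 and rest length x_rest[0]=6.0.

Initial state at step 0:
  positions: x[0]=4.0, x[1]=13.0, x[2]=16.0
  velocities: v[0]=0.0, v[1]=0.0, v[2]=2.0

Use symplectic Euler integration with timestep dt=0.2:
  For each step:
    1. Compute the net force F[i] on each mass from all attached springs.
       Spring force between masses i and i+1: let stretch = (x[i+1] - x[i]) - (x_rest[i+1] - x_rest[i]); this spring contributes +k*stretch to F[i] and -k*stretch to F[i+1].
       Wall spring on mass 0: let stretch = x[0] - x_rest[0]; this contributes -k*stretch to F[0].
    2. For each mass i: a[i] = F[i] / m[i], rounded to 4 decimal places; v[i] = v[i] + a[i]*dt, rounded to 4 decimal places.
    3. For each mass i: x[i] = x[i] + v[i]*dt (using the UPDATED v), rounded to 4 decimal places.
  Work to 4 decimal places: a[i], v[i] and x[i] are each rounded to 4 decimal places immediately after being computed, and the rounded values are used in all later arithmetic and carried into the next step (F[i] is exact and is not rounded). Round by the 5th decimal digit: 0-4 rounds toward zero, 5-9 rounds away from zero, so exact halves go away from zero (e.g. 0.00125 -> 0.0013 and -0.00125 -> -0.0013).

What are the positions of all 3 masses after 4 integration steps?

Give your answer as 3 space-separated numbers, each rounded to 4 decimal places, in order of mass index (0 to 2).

Answer: 5.6426 11.2001 18.4443

Derivation:
Step 0: x=[4.0000 13.0000 16.0000] v=[0.0000 0.0000 2.0000]
Step 1: x=[4.2000 12.7600 16.5200] v=[1.0000 -1.2000 2.6000]
Step 2: x=[4.5744 12.3280 17.1296] v=[1.8720 -2.1600 3.0480]
Step 3: x=[5.0760 11.7779 17.7871] v=[2.5078 -2.7504 3.2877]
Step 4: x=[5.6426 11.2001 18.4443] v=[2.8330 -2.8889 3.2859]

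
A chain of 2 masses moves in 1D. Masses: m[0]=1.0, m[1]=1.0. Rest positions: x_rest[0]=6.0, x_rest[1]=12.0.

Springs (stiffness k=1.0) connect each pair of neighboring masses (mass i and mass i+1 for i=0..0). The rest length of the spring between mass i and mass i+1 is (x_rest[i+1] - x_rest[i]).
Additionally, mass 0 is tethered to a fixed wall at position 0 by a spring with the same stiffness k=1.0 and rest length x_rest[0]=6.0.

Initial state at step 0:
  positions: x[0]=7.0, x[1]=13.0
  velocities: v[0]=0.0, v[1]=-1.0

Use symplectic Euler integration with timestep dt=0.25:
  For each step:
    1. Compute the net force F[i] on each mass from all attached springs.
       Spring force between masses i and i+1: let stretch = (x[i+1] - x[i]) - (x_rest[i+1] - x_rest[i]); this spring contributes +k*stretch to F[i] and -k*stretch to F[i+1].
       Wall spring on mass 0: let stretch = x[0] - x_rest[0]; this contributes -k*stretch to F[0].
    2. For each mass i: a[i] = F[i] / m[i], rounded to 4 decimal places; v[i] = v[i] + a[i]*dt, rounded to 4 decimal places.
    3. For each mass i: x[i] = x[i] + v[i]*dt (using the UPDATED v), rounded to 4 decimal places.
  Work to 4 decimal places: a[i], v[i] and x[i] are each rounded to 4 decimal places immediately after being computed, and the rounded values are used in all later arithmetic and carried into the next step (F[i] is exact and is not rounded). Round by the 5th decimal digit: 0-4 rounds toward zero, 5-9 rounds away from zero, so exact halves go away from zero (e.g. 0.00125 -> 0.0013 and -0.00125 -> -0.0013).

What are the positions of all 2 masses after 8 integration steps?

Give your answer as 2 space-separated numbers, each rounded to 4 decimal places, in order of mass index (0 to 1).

Answer: 5.1973 11.3739

Derivation:
Step 0: x=[7.0000 13.0000] v=[0.0000 -1.0000]
Step 1: x=[6.9375 12.7500] v=[-0.2500 -1.0000]
Step 2: x=[6.8047 12.5117] v=[-0.5313 -0.9531]
Step 3: x=[6.6033 12.2917] v=[-0.8057 -0.8799]
Step 4: x=[6.3447 12.0912] v=[-1.0344 -0.8020]
Step 5: x=[6.0487 11.9066] v=[-1.1840 -0.7386]
Step 6: x=[5.7408 11.7308] v=[-1.2317 -0.7031]
Step 7: x=[5.4485 11.5557] v=[-1.1694 -0.7006]
Step 8: x=[5.1973 11.3739] v=[-1.0047 -0.7274]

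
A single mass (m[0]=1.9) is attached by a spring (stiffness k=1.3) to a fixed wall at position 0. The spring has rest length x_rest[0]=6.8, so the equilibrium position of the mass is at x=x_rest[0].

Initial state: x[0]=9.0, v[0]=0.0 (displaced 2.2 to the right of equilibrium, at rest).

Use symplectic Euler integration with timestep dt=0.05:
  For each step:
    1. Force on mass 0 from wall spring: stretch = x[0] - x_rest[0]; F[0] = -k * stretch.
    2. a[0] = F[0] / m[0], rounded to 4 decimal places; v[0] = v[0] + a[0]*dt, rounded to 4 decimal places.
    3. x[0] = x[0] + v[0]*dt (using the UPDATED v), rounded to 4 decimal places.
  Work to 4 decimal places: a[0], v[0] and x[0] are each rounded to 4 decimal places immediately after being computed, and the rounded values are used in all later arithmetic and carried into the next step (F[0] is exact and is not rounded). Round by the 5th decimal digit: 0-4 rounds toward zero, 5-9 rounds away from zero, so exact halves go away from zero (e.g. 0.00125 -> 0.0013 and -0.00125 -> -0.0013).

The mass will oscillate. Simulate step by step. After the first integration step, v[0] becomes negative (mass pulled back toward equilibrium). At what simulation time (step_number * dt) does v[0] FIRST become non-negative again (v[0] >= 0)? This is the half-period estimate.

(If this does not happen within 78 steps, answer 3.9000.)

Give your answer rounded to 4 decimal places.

Answer: 3.8000

Derivation:
Step 0: x=[9.0000] v=[0.0000]
Step 1: x=[8.9962] v=[-0.0753]
Step 2: x=[8.9887] v=[-0.1504]
Step 3: x=[8.9774] v=[-0.2253]
Step 4: x=[8.9624] v=[-0.2998]
Step 5: x=[8.9437] v=[-0.3738]
Step 6: x=[8.9213] v=[-0.4471]
Step 7: x=[8.8953] v=[-0.5197]
Step 8: x=[8.8657] v=[-0.5914]
Step 9: x=[8.8326] v=[-0.6621]
Step 10: x=[8.7960] v=[-0.7316]
Step 11: x=[8.7560] v=[-0.7999]
Step 12: x=[8.7127] v=[-0.8668]
Step 13: x=[8.6661] v=[-0.9322]
Step 14: x=[8.6163] v=[-0.9960]
Step 15: x=[8.5634] v=[-1.0581]
Step 16: x=[8.5075] v=[-1.1184]
Step 17: x=[8.4487] v=[-1.1768]
Step 18: x=[8.3870] v=[-1.2332]
Step 19: x=[8.3226] v=[-1.2875]
Step 20: x=[8.2556] v=[-1.3396]
Step 21: x=[8.1861] v=[-1.3894]
Step 22: x=[8.1143] v=[-1.4368]
Step 23: x=[8.0402] v=[-1.4818]
Step 24: x=[7.9640] v=[-1.5242]
Step 25: x=[7.8858] v=[-1.5640]
Step 26: x=[7.8057] v=[-1.6011]
Step 27: x=[7.7239] v=[-1.6355]
Step 28: x=[7.6405] v=[-1.6671]
Step 29: x=[7.5557] v=[-1.6959]
Step 30: x=[7.4696] v=[-1.7218]
Step 31: x=[7.3824] v=[-1.7447]
Step 32: x=[7.2942] v=[-1.7646]
Step 33: x=[7.2051] v=[-1.7815]
Step 34: x=[7.1153] v=[-1.7954]
Step 35: x=[7.0250] v=[-1.8062]
Step 36: x=[6.9343] v=[-1.8139]
Step 37: x=[6.8434] v=[-1.8185]
Step 38: x=[6.7524] v=[-1.8200]
Step 39: x=[6.6615] v=[-1.8184]
Step 40: x=[6.5708] v=[-1.8137]
Step 41: x=[6.4805] v=[-1.8059]
Step 42: x=[6.3908] v=[-1.7950]
Step 43: x=[6.3018] v=[-1.7810]
Step 44: x=[6.2136] v=[-1.7640]
Step 45: x=[6.1264] v=[-1.7439]
Step 46: x=[6.0404] v=[-1.7209]
Step 47: x=[5.9557] v=[-1.6949]
Step 48: x=[5.8724] v=[-1.6660]
Step 49: x=[5.7907] v=[-1.6343]
Step 50: x=[5.7107] v=[-1.5998]
Step 51: x=[5.6326] v=[-1.5625]
Step 52: x=[5.5565] v=[-1.5226]
Step 53: x=[5.4825] v=[-1.4801]
Step 54: x=[5.4108] v=[-1.4350]
Step 55: x=[5.3414] v=[-1.3875]
Step 56: x=[5.2745] v=[-1.3376]
Step 57: x=[5.2102] v=[-1.2854]
Step 58: x=[5.1487] v=[-1.2310]
Step 59: x=[5.0900] v=[-1.1745]
Step 60: x=[5.0342] v=[-1.1160]
Step 61: x=[4.9814] v=[-1.0556]
Step 62: x=[4.9317] v=[-0.9934]
Step 63: x=[4.8852] v=[-0.9295]
Step 64: x=[4.8420] v=[-0.8640]
Step 65: x=[4.8022] v=[-0.7970]
Step 66: x=[4.7658] v=[-0.7287]
Step 67: x=[4.7328] v=[-0.6591]
Step 68: x=[4.7034] v=[-0.5884]
Step 69: x=[4.6776] v=[-0.5167]
Step 70: x=[4.6554] v=[-0.4441]
Step 71: x=[4.6369] v=[-0.3707]
Step 72: x=[4.6221] v=[-0.2967]
Step 73: x=[4.6110] v=[-0.2222]
Step 74: x=[4.6036] v=[-0.1473]
Step 75: x=[4.6000] v=[-0.0722]
Step 76: x=[4.6002] v=[0.0031]
First v>=0 after going negative at step 76, time=3.8000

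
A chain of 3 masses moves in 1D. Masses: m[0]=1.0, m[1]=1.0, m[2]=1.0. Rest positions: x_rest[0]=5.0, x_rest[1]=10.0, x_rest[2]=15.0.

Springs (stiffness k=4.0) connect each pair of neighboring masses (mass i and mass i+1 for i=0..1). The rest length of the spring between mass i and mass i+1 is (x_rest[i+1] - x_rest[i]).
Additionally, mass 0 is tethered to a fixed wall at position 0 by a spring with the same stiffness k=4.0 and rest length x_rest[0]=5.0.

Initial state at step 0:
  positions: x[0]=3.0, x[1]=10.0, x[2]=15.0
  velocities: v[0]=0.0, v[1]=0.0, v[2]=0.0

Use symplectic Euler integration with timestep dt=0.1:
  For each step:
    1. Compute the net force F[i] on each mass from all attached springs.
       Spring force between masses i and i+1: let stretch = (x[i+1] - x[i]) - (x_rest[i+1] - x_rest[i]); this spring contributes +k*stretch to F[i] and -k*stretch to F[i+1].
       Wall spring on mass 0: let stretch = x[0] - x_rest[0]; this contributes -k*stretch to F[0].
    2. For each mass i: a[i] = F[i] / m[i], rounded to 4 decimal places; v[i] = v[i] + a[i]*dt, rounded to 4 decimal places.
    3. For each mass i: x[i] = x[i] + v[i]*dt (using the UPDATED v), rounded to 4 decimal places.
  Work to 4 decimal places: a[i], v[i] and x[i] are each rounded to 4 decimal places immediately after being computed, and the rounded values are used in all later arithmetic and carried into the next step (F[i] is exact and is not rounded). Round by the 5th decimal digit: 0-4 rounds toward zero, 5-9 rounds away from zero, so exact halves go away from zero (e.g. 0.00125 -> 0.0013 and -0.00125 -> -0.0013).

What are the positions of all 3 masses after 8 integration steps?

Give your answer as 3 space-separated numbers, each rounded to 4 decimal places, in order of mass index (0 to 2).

Step 0: x=[3.0000 10.0000 15.0000] v=[0.0000 0.0000 0.0000]
Step 1: x=[3.1600 9.9200 15.0000] v=[1.6000 -0.8000 0.0000]
Step 2: x=[3.4640 9.7728 14.9968] v=[3.0400 -1.4720 -0.0320]
Step 3: x=[3.8818 9.5822 14.9846] v=[4.1779 -1.9059 -0.1216]
Step 4: x=[4.3723 9.3797 14.9563] v=[4.9053 -2.0251 -0.2826]
Step 5: x=[4.8882 9.2000 14.9050] v=[5.1593 -1.7974 -0.5132]
Step 6: x=[5.3811 9.0760 14.8255] v=[4.9287 -1.2401 -0.7952]
Step 7: x=[5.8065 9.0342 14.7160] v=[4.2542 -0.4183 -1.0950]
Step 8: x=[6.1288 9.0905 14.5792] v=[3.2227 0.5633 -1.3677]

Answer: 6.1288 9.0905 14.5792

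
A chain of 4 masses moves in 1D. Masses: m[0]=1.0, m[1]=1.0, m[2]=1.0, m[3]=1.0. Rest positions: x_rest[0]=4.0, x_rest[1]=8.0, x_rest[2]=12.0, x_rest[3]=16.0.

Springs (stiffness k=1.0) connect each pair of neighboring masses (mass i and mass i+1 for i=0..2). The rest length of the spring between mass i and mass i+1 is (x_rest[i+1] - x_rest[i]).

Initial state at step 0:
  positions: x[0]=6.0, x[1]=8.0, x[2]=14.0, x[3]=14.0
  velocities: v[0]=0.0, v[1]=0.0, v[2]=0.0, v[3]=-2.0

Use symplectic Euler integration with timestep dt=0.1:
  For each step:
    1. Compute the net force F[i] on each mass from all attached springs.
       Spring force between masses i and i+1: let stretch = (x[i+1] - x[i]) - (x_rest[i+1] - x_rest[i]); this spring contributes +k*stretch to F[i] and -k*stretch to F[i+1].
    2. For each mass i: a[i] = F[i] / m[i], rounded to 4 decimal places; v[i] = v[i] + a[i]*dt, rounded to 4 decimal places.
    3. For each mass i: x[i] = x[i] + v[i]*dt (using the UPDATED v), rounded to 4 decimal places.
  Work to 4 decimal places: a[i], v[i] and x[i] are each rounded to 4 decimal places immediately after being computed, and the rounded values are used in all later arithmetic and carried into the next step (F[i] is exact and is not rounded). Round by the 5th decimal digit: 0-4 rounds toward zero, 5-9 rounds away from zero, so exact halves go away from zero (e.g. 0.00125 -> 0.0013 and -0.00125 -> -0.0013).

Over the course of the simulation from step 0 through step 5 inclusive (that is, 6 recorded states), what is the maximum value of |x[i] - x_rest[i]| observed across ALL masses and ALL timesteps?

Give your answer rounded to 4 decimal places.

Step 0: x=[6.0000 8.0000 14.0000 14.0000] v=[0.0000 0.0000 0.0000 -2.0000]
Step 1: x=[5.9800 8.0400 13.9400 13.8400] v=[-0.2000 0.4000 -0.6000 -1.6000]
Step 2: x=[5.9406 8.1184 13.8200 13.7210] v=[-0.3940 0.7840 -1.2000 -1.1900]
Step 3: x=[5.8830 8.2320 13.6420 13.6430] v=[-0.5762 1.1364 -1.7801 -0.7801]
Step 4: x=[5.8089 8.3763 13.4099 13.6050] v=[-0.7413 1.4425 -2.3210 -0.3802]
Step 5: x=[5.7204 8.5452 13.1294 13.6050] v=[-0.8846 1.6891 -2.8049 0.0003]
Max displacement = 2.3950

Answer: 2.3950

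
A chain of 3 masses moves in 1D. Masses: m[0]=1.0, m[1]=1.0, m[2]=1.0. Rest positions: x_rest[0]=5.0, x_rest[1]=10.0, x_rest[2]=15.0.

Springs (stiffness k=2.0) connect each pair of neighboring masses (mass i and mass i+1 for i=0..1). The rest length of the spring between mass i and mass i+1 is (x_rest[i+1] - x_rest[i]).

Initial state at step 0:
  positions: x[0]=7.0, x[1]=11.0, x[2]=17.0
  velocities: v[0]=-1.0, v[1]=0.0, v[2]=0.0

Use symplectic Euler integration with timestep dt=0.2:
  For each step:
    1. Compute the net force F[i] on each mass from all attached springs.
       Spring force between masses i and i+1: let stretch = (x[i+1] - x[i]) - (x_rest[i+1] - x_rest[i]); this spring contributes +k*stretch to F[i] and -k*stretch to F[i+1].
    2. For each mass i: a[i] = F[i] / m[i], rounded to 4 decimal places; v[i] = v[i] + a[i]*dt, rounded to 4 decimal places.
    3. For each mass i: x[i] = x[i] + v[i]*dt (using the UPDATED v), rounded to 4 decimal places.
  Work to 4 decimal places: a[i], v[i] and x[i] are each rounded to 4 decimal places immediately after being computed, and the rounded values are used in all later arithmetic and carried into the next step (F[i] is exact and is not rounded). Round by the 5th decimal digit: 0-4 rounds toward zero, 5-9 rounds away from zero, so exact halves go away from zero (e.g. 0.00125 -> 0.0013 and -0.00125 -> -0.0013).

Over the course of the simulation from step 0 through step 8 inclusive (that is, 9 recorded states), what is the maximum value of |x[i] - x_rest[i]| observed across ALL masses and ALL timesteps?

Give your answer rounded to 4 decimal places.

Answer: 2.0482

Derivation:
Step 0: x=[7.0000 11.0000 17.0000] v=[-1.0000 0.0000 0.0000]
Step 1: x=[6.7200 11.1600 16.9200] v=[-1.4000 0.8000 -0.4000]
Step 2: x=[6.3952 11.4256 16.7792] v=[-1.6240 1.3280 -0.7040]
Step 3: x=[6.0728 11.7171 16.6101] v=[-1.6118 1.4573 -0.8454]
Step 4: x=[5.8020 11.9485 16.4496] v=[-1.3541 1.1568 -0.8026]
Step 5: x=[5.6229 12.0482 16.3290] v=[-0.8955 0.4986 -0.6030]
Step 6: x=[5.5578 11.9764 16.2659] v=[-0.3254 -0.3592 -0.3153]
Step 7: x=[5.6062 11.7342 16.2597] v=[0.2420 -1.2108 -0.0311]
Step 8: x=[5.7448 11.3638 16.2914] v=[0.6932 -1.8518 0.1587]
Max displacement = 2.0482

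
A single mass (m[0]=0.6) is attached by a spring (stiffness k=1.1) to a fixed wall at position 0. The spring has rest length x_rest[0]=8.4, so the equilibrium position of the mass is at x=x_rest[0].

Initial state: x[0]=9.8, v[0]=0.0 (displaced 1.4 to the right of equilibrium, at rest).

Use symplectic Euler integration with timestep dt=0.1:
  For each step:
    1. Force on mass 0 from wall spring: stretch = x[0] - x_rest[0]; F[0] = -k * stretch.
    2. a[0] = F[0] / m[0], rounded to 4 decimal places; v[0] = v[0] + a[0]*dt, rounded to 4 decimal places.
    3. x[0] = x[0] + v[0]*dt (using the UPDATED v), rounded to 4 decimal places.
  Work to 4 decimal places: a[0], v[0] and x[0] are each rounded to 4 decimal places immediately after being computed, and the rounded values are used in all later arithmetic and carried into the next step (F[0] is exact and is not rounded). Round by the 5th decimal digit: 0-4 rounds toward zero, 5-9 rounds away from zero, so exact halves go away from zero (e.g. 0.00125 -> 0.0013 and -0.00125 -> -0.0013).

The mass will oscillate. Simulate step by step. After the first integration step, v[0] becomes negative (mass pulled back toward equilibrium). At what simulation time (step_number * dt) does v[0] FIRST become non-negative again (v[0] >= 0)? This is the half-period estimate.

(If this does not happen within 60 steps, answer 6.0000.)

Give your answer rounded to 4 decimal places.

Step 0: x=[9.8000] v=[0.0000]
Step 1: x=[9.7743] v=[-0.2567]
Step 2: x=[9.7234] v=[-0.5087]
Step 3: x=[9.6483] v=[-0.7513]
Step 4: x=[9.5503] v=[-0.9802]
Step 5: x=[9.4312] v=[-1.1911]
Step 6: x=[9.2932] v=[-1.3802]
Step 7: x=[9.1388] v=[-1.5440]
Step 8: x=[8.9709] v=[-1.6795]
Step 9: x=[8.7925] v=[-1.7842]
Step 10: x=[8.6069] v=[-1.8562]
Step 11: x=[8.4175] v=[-1.8941]
Step 12: x=[8.2278] v=[-1.8973]
Step 13: x=[8.0412] v=[-1.8657]
Step 14: x=[7.8612] v=[-1.7999]
Step 15: x=[7.6911] v=[-1.7011]
Step 16: x=[7.5340] v=[-1.5711]
Step 17: x=[7.3928] v=[-1.4123]
Step 18: x=[7.2700] v=[-1.2277]
Step 19: x=[7.1680] v=[-1.0205]
Step 20: x=[7.0885] v=[-0.7946]
Step 21: x=[7.0331] v=[-0.5542]
Step 22: x=[7.0027] v=[-0.3036]
Step 23: x=[6.9980] v=[-0.0474]
Step 24: x=[7.0190] v=[0.2096]
First v>=0 after going negative at step 24, time=2.4000

Answer: 2.4000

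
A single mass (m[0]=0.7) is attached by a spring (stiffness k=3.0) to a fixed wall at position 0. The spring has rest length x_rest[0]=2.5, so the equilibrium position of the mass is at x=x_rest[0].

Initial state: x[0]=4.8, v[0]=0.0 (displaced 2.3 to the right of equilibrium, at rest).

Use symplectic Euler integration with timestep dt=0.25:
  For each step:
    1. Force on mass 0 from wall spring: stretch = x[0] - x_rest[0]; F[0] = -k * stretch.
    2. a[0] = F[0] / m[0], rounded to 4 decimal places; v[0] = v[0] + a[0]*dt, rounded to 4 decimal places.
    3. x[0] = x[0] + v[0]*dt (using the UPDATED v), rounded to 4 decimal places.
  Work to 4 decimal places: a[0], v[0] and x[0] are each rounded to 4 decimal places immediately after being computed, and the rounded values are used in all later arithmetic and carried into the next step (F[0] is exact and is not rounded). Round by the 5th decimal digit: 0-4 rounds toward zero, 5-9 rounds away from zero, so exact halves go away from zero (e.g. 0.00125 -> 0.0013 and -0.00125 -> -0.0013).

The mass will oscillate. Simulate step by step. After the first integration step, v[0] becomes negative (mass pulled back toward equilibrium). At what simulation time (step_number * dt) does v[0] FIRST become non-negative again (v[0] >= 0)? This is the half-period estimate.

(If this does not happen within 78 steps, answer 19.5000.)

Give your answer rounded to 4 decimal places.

Step 0: x=[4.8000] v=[0.0000]
Step 1: x=[4.1839] v=[-2.4643]
Step 2: x=[3.1168] v=[-4.2685]
Step 3: x=[1.8845] v=[-4.9294]
Step 4: x=[0.8170] v=[-4.2699]
Step 5: x=[0.2003] v=[-2.4667]
Step 6: x=[0.1996] v=[-0.0027]
Step 7: x=[0.8151] v=[2.4620]
First v>=0 after going negative at step 7, time=1.7500

Answer: 1.7500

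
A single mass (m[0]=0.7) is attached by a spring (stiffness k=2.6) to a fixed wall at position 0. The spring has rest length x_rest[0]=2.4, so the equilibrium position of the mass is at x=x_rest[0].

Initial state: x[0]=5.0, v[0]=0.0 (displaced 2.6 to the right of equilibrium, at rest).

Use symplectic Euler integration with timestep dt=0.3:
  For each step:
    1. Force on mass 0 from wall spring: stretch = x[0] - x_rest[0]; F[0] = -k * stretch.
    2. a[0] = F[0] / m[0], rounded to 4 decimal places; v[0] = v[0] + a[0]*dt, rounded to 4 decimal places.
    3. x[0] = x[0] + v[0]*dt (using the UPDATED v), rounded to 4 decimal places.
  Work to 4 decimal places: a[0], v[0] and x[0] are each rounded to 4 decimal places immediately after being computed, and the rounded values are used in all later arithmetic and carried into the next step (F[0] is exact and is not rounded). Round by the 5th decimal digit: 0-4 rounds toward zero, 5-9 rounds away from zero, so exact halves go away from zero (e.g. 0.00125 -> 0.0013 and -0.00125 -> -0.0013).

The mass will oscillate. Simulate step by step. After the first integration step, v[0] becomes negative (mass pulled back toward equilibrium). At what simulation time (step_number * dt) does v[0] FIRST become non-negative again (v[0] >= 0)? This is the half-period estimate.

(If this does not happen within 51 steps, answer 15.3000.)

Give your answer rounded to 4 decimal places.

Step 0: x=[5.0000] v=[0.0000]
Step 1: x=[4.1309] v=[-2.8971]
Step 2: x=[2.6832] v=[-4.8258]
Step 3: x=[1.1408] v=[-5.1414]
Step 4: x=[0.0193] v=[-3.7383]
Step 5: x=[-0.3064] v=[-1.0855]
Step 6: x=[0.2727] v=[1.9302]
First v>=0 after going negative at step 6, time=1.8000

Answer: 1.8000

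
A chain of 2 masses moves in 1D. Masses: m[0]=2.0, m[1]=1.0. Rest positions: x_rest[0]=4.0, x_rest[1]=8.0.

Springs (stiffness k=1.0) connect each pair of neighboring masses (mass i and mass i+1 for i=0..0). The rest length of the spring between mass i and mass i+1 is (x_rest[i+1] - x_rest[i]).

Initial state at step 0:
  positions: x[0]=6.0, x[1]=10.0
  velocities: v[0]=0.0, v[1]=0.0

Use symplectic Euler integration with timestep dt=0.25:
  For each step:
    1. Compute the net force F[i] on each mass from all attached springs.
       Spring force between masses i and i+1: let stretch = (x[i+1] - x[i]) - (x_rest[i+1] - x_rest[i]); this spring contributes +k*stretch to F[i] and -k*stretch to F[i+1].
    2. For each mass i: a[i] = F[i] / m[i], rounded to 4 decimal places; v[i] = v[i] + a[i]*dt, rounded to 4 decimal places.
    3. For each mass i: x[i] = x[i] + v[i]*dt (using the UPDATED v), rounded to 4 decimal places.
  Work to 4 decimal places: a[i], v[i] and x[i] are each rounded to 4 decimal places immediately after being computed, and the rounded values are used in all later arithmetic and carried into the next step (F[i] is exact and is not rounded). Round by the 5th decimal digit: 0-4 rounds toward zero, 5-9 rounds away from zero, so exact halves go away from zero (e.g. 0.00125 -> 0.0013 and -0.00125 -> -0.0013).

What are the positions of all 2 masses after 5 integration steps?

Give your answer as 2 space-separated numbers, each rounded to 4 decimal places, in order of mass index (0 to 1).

Answer: 6.0000 10.0000

Derivation:
Step 0: x=[6.0000 10.0000] v=[0.0000 0.0000]
Step 1: x=[6.0000 10.0000] v=[0.0000 0.0000]
Step 2: x=[6.0000 10.0000] v=[0.0000 0.0000]
Step 3: x=[6.0000 10.0000] v=[0.0000 0.0000]
Step 4: x=[6.0000 10.0000] v=[0.0000 0.0000]
Step 5: x=[6.0000 10.0000] v=[0.0000 0.0000]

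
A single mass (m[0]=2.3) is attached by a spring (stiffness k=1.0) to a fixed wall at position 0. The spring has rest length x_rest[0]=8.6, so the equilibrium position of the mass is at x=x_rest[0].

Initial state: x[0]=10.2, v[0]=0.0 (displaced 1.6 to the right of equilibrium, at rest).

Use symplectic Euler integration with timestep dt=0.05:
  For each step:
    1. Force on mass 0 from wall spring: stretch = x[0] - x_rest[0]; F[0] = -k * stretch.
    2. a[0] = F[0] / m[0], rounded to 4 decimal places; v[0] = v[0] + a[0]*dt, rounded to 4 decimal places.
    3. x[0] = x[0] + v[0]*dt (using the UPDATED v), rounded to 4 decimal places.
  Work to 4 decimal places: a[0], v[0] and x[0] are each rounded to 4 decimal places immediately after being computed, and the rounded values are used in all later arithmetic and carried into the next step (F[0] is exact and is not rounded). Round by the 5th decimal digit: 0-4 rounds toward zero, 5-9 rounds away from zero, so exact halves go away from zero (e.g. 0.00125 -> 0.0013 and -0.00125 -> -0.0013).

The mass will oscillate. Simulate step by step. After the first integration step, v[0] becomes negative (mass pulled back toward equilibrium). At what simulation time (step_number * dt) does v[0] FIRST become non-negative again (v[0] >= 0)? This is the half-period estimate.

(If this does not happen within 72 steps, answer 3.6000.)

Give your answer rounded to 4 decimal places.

Answer: 3.6000

Derivation:
Step 0: x=[10.2000] v=[0.0000]
Step 1: x=[10.1983] v=[-0.0348]
Step 2: x=[10.1948] v=[-0.0695]
Step 3: x=[10.1896] v=[-0.1042]
Step 4: x=[10.1827] v=[-0.1388]
Step 5: x=[10.1740] v=[-0.1732]
Step 6: x=[10.1636] v=[-0.2074]
Step 7: x=[10.1515] v=[-0.2414]
Step 8: x=[10.1377] v=[-0.2751]
Step 9: x=[10.1223] v=[-0.3085]
Step 10: x=[10.1052] v=[-0.3416]
Step 11: x=[10.0865] v=[-0.3743]
Step 12: x=[10.0662] v=[-0.4066]
Step 13: x=[10.0443] v=[-0.4385]
Step 14: x=[10.0208] v=[-0.4699]
Step 15: x=[9.9958] v=[-0.5008]
Step 16: x=[9.9692] v=[-0.5311]
Step 17: x=[9.9412] v=[-0.5609]
Step 18: x=[9.9117] v=[-0.5901]
Step 19: x=[9.8808] v=[-0.6186]
Step 20: x=[9.8485] v=[-0.6464]
Step 21: x=[9.8148] v=[-0.6735]
Step 22: x=[9.7798] v=[-0.6999]
Step 23: x=[9.7435] v=[-0.7256]
Step 24: x=[9.7060] v=[-0.7505]
Step 25: x=[9.6673] v=[-0.7745]
Step 26: x=[9.6274] v=[-0.7977]
Step 27: x=[9.5864] v=[-0.8200]
Step 28: x=[9.5443] v=[-0.8414]
Step 29: x=[9.5012] v=[-0.8619]
Step 30: x=[9.4571] v=[-0.8815]
Step 31: x=[9.4121] v=[-0.9001]
Step 32: x=[9.3662] v=[-0.9178]
Step 33: x=[9.3195] v=[-0.9345]
Step 34: x=[9.2720] v=[-0.9501]
Step 35: x=[9.2238] v=[-0.9647]
Step 36: x=[9.1749] v=[-0.9783]
Step 37: x=[9.1254] v=[-0.9908]
Step 38: x=[9.0753] v=[-1.0022]
Step 39: x=[9.0247] v=[-1.0125]
Step 40: x=[8.9736] v=[-1.0217]
Step 41: x=[8.9221] v=[-1.0298]
Step 42: x=[8.8703] v=[-1.0368]
Step 43: x=[8.8182] v=[-1.0427]
Step 44: x=[8.7658] v=[-1.0474]
Step 45: x=[8.7133] v=[-1.0510]
Step 46: x=[8.6606] v=[-1.0535]
Step 47: x=[8.6079] v=[-1.0548]
Step 48: x=[8.5552] v=[-1.0550]
Step 49: x=[8.5025] v=[-1.0540]
Step 50: x=[8.4499] v=[-1.0519]
Step 51: x=[8.3975] v=[-1.0486]
Step 52: x=[8.3453] v=[-1.0442]
Step 53: x=[8.2934] v=[-1.0387]
Step 54: x=[8.2418] v=[-1.0320]
Step 55: x=[8.1906] v=[-1.0242]
Step 56: x=[8.1398] v=[-1.0153]
Step 57: x=[8.0895] v=[-1.0053]
Step 58: x=[8.0398] v=[-0.9942]
Step 59: x=[7.9907] v=[-0.9820]
Step 60: x=[7.9423] v=[-0.9688]
Step 61: x=[7.8946] v=[-0.9545]
Step 62: x=[7.8476] v=[-0.9392]
Step 63: x=[7.8015] v=[-0.9228]
Step 64: x=[7.7562] v=[-0.9054]
Step 65: x=[7.7118] v=[-0.8871]
Step 66: x=[7.6684] v=[-0.8678]
Step 67: x=[7.6260] v=[-0.8476]
Step 68: x=[7.5847] v=[-0.8264]
Step 69: x=[7.5445] v=[-0.8043]
Step 70: x=[7.5054] v=[-0.7814]
Step 71: x=[7.4675] v=[-0.7576]
Step 72: x=[7.4309] v=[-0.7330]
v[0] did not become non-negative within 72 steps; using fallback time=3.6000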